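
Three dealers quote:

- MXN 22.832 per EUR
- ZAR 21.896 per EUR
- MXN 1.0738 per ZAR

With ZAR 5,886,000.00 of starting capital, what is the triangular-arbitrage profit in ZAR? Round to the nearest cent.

Profit: ZAR 175,281.95

Profitable loop is ZAR → MXN → EUR → ZAR:
ZAR 5,886,000.00 × 1.0738 = MXN 6,320,386.80
MXN 6,320,386.80 ÷ 22.832 = EUR 276,821.43
EUR 276,821.43 × 21.896 = ZAR 6,061,281.95
Profit = ZAR 6,061,281.95 − ZAR 5,886,000.00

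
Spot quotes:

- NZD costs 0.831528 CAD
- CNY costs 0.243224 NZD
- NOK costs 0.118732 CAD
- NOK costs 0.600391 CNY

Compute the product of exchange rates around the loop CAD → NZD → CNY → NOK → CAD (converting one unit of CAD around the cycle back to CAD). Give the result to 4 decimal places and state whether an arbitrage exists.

0.9778 (arbitrage exists)

Around CAD → NZD → CNY → NOK → CAD: 1 ÷ 0.831528 ÷ 0.243224 ÷ 0.600391 × 0.118732 = 0.977801
Product < 1; profitable direction is CAD → NOK → CNY → NZD → CAD.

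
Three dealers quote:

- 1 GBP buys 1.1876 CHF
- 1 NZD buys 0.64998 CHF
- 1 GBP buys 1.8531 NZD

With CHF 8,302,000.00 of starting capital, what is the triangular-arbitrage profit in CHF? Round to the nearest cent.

Profit: CHF 117,986.39

Profitable loop is CHF → GBP → NZD → CHF:
CHF 8,302,000.00 ÷ 1.1876 = GBP 6,990,569.22
GBP 6,990,569.22 × 1.8531 = NZD 12,954,223.81
NZD 12,954,223.81 × 0.64998 = CHF 8,419,986.39
Profit = CHF 8,419,986.39 − CHF 8,302,000.00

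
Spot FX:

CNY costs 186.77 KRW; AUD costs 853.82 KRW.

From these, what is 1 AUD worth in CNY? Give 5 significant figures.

1 AUD × 853.82 = 853.82 KRW
853.82 KRW ÷ 186.77 = 4.57151 CNY

AUD/CNY = 4.5715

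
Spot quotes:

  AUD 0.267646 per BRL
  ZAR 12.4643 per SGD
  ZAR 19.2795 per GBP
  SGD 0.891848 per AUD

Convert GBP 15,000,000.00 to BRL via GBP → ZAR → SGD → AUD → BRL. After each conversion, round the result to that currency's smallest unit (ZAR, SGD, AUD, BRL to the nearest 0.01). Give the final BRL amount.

BRL 97,200,283.66

GBP 15,000,000.00 × 19.2795 = ZAR 289,192,500.00
ZAR 289,192,500.00 ÷ 12.4643 = SGD 23,201,663.95
SGD 23,201,663.95 ÷ 0.891848 = AUD 26,015,267.12
AUD 26,015,267.12 ÷ 0.267646 = BRL 97,200,283.66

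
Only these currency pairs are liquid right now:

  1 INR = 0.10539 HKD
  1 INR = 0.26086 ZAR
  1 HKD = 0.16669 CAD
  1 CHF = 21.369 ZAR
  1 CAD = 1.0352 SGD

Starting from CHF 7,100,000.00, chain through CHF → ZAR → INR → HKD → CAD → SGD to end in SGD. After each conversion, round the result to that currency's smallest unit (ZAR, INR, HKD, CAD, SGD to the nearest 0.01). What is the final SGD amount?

CHF 7,100,000.00 × 21.369 = ZAR 151,719,900.00
ZAR 151,719,900.00 ÷ 0.26086 = INR 581,614,275.86
INR 581,614,275.86 × 0.10539 = HKD 61,296,328.53
HKD 61,296,328.53 × 0.16669 = CAD 10,217,485.00
CAD 10,217,485.00 × 1.0352 = SGD 10,577,140.47

SGD 10,577,140.47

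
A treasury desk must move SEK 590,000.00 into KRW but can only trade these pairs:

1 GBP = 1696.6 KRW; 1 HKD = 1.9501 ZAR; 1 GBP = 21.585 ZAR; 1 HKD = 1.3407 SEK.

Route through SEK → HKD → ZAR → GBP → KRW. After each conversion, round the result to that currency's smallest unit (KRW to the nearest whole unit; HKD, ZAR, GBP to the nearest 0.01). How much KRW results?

SEK 590,000.00 ÷ 1.3407 = HKD 440,068.62
HKD 440,068.62 × 1.9501 = ZAR 858,177.82
ZAR 858,177.82 ÷ 21.585 = GBP 39,758.06
GBP 39,758.06 × 1696.6 = KRW 67,453,525

KRW 67,453,525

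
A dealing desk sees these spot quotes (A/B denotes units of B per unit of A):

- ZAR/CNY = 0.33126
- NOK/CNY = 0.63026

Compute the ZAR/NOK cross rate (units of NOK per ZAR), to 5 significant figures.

ZAR/NOK = 0.52559

1 ZAR × 0.33126 = 0.33126 CNY
0.33126 CNY ÷ 0.63026 = 0.525593 NOK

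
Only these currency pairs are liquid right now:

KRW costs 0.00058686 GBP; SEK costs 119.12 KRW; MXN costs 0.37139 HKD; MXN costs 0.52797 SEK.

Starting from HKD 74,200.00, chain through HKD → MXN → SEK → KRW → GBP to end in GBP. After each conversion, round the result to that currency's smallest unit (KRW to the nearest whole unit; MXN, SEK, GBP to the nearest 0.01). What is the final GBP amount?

HKD 74,200.00 ÷ 0.37139 = MXN 199,789.98
MXN 199,789.98 × 0.52797 = SEK 105,483.12
SEK 105,483.12 × 119.12 = KRW 12,565,149
KRW 12,565,149 × 0.00058686 = GBP 7,373.98

GBP 7,373.98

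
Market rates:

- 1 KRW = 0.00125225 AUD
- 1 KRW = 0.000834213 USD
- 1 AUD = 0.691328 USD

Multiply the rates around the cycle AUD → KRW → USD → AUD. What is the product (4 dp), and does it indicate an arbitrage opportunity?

0.9636 (arbitrage exists)

Around AUD → KRW → USD → AUD: 1 ÷ 0.00125225 × 0.000834213 ÷ 0.691328 = 0.963611
Product < 1; profitable direction is AUD → USD → KRW → AUD.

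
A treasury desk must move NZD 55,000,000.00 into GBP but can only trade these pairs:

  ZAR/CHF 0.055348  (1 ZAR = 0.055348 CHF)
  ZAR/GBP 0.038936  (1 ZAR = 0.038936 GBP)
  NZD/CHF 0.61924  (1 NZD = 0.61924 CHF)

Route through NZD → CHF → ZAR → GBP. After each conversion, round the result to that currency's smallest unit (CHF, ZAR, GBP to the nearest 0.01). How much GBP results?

NZD 55,000,000.00 × 0.61924 = CHF 34,058,200.00
CHF 34,058,200.00 ÷ 0.055348 = ZAR 615,346,534.65
ZAR 615,346,534.65 × 0.038936 = GBP 23,959,132.67

GBP 23,959,132.67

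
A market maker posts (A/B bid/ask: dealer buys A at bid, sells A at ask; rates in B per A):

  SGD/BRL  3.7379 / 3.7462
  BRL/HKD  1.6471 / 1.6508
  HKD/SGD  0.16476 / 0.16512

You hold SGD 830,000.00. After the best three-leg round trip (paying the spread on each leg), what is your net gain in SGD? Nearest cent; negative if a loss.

Best loop SGD → BRL → HKD → SGD:
SGD 830,000.00 × 3.7379 (sell SGD at bid) = BRL 3,102,457.00
BRL 3,102,457.00 × 1.6471 (sell BRL at bid) = HKD 5,110,056.92
HKD 5,110,056.92 × 0.16476 (sell HKD at bid) = SGD 841,932.98

Net profit: SGD 11,932.98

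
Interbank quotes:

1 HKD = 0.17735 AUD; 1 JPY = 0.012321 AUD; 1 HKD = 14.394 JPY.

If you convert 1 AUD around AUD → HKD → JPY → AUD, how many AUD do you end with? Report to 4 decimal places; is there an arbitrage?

1.0000 (no arbitrage)

Around AUD → HKD → JPY → AUD: 1 ÷ 0.17735 × 14.394 × 0.012321 = 0.999991
Product ≈ 1 (deviation 0.001%, within rounding noise).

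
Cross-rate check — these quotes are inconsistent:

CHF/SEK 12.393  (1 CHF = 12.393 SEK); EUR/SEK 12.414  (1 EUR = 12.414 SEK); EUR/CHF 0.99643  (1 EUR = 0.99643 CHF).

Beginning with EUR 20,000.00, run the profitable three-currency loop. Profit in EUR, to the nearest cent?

Profit: EUR 105.67

Profitable loop is EUR → SEK → CHF → EUR:
EUR 20,000.00 × 12.414 = SEK 248,280.00
SEK 248,280.00 ÷ 12.393 = CHF 20,033.89
CHF 20,033.89 ÷ 0.99643 = EUR 20,105.67
Profit = EUR 20,105.67 − EUR 20,000.00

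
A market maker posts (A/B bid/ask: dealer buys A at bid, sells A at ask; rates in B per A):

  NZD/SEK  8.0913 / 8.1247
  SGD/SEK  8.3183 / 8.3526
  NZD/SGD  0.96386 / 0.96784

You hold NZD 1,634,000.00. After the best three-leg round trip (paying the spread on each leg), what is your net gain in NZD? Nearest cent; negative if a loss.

Net profit: NZD 1,479.50

Best loop NZD → SEK → SGD → NZD:
NZD 1,634,000.00 × 8.0913 (sell NZD at bid) = SEK 13,221,184.20
SEK 13,221,184.20 ÷ 8.3526 (buy SGD at ask) = SGD 1,582,882.48
SGD 1,582,882.48 ÷ 0.96784 (buy NZD at ask) = NZD 1,635,479.50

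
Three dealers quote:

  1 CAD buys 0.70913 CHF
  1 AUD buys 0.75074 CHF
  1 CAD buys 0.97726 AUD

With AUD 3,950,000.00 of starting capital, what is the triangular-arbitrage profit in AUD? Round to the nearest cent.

Profit: AUD 136,682.67

Profitable loop is AUD → CHF → CAD → AUD:
AUD 3,950,000.00 × 0.75074 = CHF 2,965,423.00
CHF 2,965,423.00 ÷ 0.70913 = CAD 4,181,776.26
CAD 4,181,776.26 × 0.97726 = AUD 4,086,682.67
Profit = AUD 4,086,682.67 − AUD 3,950,000.00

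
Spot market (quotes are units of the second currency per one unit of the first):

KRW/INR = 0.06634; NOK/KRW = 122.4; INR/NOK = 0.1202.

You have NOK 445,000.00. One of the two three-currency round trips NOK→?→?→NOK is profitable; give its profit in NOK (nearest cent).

Profitable loop is NOK → INR → KRW → NOK:
NOK 445,000.00 ÷ 0.1202 = INR 3,702,163.06
INR 3,702,163.06 ÷ 0.06634 = KRW 55,805,895
KRW 55,805,895 ÷ 122.4 = NOK 455,930.51
Profit = NOK 455,930.51 − NOK 445,000.00

Profit: NOK 10,930.51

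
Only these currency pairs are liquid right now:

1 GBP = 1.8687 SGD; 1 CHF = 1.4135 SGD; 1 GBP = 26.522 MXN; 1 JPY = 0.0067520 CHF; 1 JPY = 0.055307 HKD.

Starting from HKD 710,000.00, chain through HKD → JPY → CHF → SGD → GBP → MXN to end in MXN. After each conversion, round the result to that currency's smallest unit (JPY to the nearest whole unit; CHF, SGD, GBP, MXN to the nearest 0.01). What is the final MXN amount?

MXN 1,738,894.24

HKD 710,000.00 ÷ 0.055307 = JPY 12,837,435
JPY 12,837,435 × 0.0067520 = CHF 86,678.36
CHF 86,678.36 × 1.4135 = SGD 122,519.86
SGD 122,519.86 ÷ 1.8687 = GBP 65,564.22
GBP 65,564.22 × 26.522 = MXN 1,738,894.24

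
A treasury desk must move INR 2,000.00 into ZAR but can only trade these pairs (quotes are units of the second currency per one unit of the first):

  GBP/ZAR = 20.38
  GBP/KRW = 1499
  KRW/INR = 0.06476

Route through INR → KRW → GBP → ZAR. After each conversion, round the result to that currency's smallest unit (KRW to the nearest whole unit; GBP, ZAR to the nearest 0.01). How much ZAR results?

INR 2,000.00 ÷ 0.06476 = KRW 30,883
KRW 30,883 ÷ 1499 = GBP 20.60
GBP 20.60 × 20.38 = ZAR 419.83

ZAR 419.83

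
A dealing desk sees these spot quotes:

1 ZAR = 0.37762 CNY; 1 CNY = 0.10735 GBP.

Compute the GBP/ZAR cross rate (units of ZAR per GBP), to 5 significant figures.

1 GBP ÷ 0.10735 = 9.31532 CNY
9.31532 CNY ÷ 0.37762 = 24.6685 ZAR

GBP/ZAR = 24.669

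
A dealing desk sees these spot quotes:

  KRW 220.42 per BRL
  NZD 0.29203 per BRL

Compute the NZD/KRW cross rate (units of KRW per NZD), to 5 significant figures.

1 NZD ÷ 0.29203 = 3.42431 BRL
3.42431 BRL × 220.42 = 754.785 KRW

NZD/KRW = 754.79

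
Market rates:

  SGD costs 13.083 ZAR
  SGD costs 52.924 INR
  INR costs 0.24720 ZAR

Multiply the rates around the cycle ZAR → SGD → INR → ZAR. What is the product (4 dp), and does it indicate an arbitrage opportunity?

1.0000 (no arbitrage)

Around ZAR → SGD → INR → ZAR: 1 ÷ 13.083 × 52.924 × 0.24720 = 0.999986
Product ≈ 1 (deviation 0.001%, within rounding noise).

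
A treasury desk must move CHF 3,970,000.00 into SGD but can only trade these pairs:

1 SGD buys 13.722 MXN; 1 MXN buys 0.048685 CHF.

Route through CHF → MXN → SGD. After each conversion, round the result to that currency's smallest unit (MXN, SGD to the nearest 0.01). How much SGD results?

CHF 3,970,000.00 ÷ 0.048685 = MXN 81,544,623.60
MXN 81,544,623.60 ÷ 13.722 = SGD 5,942,619.41

SGD 5,942,619.41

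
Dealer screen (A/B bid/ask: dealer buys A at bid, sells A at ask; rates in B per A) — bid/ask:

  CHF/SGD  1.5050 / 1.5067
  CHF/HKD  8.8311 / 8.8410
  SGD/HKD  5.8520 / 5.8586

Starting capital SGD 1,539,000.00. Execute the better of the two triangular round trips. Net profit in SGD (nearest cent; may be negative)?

Best loop SGD → CHF → HKD → SGD:
SGD 1,539,000.00 ÷ 1.5067 (buy CHF at ask) = CHF 1,021,437.58
CHF 1,021,437.58 × 8.8311 (sell CHF at bid) = HKD 9,020,417.40
HKD 9,020,417.40 ÷ 5.8586 (buy SGD at ask) = SGD 1,539,688.22

Net profit: SGD 688.22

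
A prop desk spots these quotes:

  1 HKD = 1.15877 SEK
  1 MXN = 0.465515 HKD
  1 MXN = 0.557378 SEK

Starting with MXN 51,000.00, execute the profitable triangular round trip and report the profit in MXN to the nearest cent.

Profit: MXN 1,697.39

Profitable loop is MXN → SEK → HKD → MXN:
MXN 51,000.00 × 0.557378 = SEK 28,426.28
SEK 28,426.28 ÷ 1.15877 = HKD 24,531.42
HKD 24,531.42 ÷ 0.465515 = MXN 52,697.39
Profit = MXN 52,697.39 − MXN 51,000.00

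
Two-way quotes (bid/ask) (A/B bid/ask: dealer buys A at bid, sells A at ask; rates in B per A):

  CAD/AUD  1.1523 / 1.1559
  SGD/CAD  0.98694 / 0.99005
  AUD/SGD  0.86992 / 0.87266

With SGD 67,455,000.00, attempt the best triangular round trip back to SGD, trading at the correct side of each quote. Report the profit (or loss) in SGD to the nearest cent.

Best loop SGD → AUD → CAD → SGD:
SGD 67,455,000.00 ÷ 0.87266 (buy AUD at ask) = AUD 77,298,145.90
AUD 77,298,145.90 ÷ 1.1559 (buy CAD at ask) = CAD 66,872,693.05
CAD 66,872,693.05 ÷ 0.99005 (buy SGD at ask) = SGD 67,544,763.45

Net profit: SGD 89,763.45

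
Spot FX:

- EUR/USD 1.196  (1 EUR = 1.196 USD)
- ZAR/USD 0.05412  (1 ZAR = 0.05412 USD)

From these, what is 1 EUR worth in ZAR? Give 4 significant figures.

1 EUR × 1.196 = 1.196 USD
1.196 USD ÷ 0.05412 = 22.099 ZAR

EUR/ZAR = 22.10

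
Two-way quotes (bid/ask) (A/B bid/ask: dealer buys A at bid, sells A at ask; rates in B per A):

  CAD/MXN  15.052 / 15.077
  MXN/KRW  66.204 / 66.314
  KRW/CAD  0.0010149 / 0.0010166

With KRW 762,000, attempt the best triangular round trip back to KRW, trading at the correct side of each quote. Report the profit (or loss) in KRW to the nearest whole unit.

Best loop KRW → CAD → MXN → KRW:
KRW 762,000 × 0.0010149 (sell KRW at bid) = CAD 773.35
CAD 773.35 × 15.052 (sell CAD at bid) = MXN 11,640.52
MXN 11,640.52 × 66.204 (sell MXN at bid) = KRW 770,649

Net profit: KRW 8,649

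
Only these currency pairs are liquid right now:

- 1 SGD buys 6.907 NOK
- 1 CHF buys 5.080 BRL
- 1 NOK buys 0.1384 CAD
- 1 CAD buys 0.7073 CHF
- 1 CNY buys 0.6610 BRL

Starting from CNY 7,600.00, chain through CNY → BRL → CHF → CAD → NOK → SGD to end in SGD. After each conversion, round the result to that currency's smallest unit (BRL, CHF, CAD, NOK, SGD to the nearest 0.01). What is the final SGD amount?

SGD 1,462.59

CNY 7,600.00 × 0.6610 = BRL 5,023.60
BRL 5,023.60 ÷ 5.080 = CHF 988.90
CHF 988.90 ÷ 0.7073 = CAD 1,398.13
CAD 1,398.13 ÷ 0.1384 = NOK 10,102.10
NOK 10,102.10 ÷ 6.907 = SGD 1,462.59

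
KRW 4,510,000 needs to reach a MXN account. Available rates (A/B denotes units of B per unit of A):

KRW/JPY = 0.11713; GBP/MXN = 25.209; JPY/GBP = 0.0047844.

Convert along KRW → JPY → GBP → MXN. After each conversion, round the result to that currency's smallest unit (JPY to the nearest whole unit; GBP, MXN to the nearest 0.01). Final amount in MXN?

KRW 4,510,000 × 0.11713 = JPY 528,256
JPY 528,256 × 0.0047844 = GBP 2,527.39
GBP 2,527.39 × 25.209 = MXN 63,712.97

MXN 63,712.97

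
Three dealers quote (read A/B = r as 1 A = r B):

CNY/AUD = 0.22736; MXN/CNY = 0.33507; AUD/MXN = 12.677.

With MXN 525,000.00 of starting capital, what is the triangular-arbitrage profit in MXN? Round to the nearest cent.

Profit: MXN 18,617.22

Profitable loop is MXN → AUD → CNY → MXN:
MXN 525,000.00 ÷ 12.677 = AUD 41,413.58
AUD 41,413.58 ÷ 0.22736 = CNY 182,149.82
CNY 182,149.82 ÷ 0.33507 = MXN 543,617.22
Profit = MXN 543,617.22 − MXN 525,000.00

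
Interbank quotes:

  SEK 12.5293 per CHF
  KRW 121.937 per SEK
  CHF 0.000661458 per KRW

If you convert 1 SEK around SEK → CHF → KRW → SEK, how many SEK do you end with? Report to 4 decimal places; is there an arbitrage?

Around SEK → CHF → KRW → SEK: 1 ÷ 12.5293 ÷ 0.000661458 ÷ 121.937 = 0.989545
Product < 1; profitable direction is SEK → KRW → CHF → SEK.

0.9895 (arbitrage exists)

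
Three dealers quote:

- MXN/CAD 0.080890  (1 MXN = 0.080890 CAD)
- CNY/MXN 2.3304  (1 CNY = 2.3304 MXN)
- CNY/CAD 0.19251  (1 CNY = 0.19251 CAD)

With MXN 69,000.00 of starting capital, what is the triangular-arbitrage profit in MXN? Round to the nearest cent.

Profitable loop is MXN → CNY → CAD → MXN:
MXN 69,000.00 ÷ 2.3304 = CNY 29,608.65
CNY 29,608.65 × 0.19251 = CAD 5,699.96
CAD 5,699.96 ÷ 0.080890 = MXN 70,465.59
Profit = MXN 70,465.59 − MXN 69,000.00

Profit: MXN 1,465.59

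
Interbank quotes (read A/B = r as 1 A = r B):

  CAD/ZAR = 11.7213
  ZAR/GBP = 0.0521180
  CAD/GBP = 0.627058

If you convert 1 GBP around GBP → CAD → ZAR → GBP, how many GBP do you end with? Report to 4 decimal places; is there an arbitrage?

Around GBP → CAD → ZAR → GBP: 1 ÷ 0.627058 × 11.7213 × 0.0521180 = 0.974217
Product < 1; profitable direction is GBP → ZAR → CAD → GBP.

0.9742 (arbitrage exists)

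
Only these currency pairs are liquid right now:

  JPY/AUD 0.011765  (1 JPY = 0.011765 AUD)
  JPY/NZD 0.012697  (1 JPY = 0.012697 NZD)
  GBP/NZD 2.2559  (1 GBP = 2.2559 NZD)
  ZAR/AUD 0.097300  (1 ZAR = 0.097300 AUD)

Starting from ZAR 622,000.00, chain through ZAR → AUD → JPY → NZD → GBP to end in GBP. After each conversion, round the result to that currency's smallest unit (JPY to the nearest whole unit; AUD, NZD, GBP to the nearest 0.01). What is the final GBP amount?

GBP 28,952.93

ZAR 622,000.00 × 0.097300 = AUD 60,520.60
AUD 60,520.60 ÷ 0.011765 = JPY 5,144,122
JPY 5,144,122 × 0.012697 = NZD 65,314.92
NZD 65,314.92 ÷ 2.2559 = GBP 28,952.93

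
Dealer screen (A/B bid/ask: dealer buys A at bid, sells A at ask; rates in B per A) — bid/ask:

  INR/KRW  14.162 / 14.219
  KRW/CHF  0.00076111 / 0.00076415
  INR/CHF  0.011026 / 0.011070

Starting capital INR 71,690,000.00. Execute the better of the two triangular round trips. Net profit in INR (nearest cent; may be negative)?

Net profit: INR 1,059,313.07

Best loop INR → CHF → KRW → INR:
INR 71,690,000.00 × 0.011026 (sell INR at bid) = CHF 790,453.94
CHF 790,453.94 ÷ 0.00076415 (buy KRW at ask) = KRW 1,034,422,482
KRW 1,034,422,482 ÷ 14.219 (buy INR at ask) = INR 72,749,313.07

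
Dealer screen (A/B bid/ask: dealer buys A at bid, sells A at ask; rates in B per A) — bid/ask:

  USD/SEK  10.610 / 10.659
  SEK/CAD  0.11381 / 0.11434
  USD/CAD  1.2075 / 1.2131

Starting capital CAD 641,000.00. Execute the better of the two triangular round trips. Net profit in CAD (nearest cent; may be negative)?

Best loop CAD → USD → SEK → CAD:
CAD 641,000.00 ÷ 1.2131 (buy USD at ask) = USD 528,398.32
USD 528,398.32 × 10.610 (sell USD at bid) = SEK 5,606,306.16
SEK 5,606,306.16 × 0.11381 (sell SEK at bid) = CAD 638,053.70

Net result: CAD -2,946.30 (no profitable arbitrage after spreads)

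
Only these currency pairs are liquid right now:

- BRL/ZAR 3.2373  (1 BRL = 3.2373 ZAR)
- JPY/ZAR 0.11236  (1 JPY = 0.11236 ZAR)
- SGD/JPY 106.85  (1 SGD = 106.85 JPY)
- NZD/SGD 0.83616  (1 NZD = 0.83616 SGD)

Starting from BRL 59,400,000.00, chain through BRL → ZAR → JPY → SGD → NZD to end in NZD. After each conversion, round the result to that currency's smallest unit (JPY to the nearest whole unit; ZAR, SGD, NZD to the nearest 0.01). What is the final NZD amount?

NZD 19,155,511.23

BRL 59,400,000.00 × 3.2373 = ZAR 192,295,620.00
ZAR 192,295,620.00 ÷ 0.11236 = JPY 1,711,424,172
JPY 1,711,424,172 ÷ 106.85 = SGD 16,017,072.27
SGD 16,017,072.27 ÷ 0.83616 = NZD 19,155,511.23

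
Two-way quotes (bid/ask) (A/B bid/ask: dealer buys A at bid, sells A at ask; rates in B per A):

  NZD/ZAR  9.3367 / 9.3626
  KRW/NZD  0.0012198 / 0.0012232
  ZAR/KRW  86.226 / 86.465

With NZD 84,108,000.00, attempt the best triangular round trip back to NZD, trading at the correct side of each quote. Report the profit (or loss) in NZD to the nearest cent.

Net profit: NZD 830,193.20

Best loop NZD → KRW → ZAR → NZD:
NZD 84,108,000.00 ÷ 0.0012232 (buy KRW at ask) = KRW 68,760,627,861
KRW 68,760,627,861 ÷ 86.465 (buy ZAR at ask) = ZAR 795,242,327.66
ZAR 795,242,327.66 ÷ 9.3626 (buy NZD at ask) = NZD 84,938,193.20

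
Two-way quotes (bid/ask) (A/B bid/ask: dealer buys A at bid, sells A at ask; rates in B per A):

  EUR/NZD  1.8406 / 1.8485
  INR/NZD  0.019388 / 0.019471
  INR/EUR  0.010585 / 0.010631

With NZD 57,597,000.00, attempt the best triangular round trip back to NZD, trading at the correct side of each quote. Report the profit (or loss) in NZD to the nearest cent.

Best loop NZD → INR → EUR → NZD:
NZD 57,597,000.00 ÷ 0.019471 (buy INR at ask) = INR 2,958,091,520.72
INR 2,958,091,520.72 × 0.010585 (sell INR at bid) = EUR 31,311,398.75
EUR 31,311,398.75 × 1.8406 (sell EUR at bid) = NZD 57,631,760.53

Net profit: NZD 34,760.53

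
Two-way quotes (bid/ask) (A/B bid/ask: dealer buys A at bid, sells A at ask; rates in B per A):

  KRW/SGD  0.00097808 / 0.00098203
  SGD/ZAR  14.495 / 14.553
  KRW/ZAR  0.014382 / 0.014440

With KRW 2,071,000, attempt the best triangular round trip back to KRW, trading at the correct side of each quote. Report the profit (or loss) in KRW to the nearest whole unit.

Net profit: KRW 13,117

Best loop KRW → ZAR → SGD → KRW:
KRW 2,071,000 × 0.014382 (sell KRW at bid) = ZAR 29,785.12
ZAR 29,785.12 ÷ 14.553 (buy SGD at ask) = SGD 2,046.67
SGD 2,046.67 ÷ 0.00098203 (buy KRW at ask) = KRW 2,084,117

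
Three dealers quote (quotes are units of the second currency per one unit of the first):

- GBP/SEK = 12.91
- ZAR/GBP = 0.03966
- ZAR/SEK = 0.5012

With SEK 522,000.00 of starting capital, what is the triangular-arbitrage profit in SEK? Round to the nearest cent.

Profit: SEK 11,259.24

Profitable loop is SEK → ZAR → GBP → SEK:
SEK 522,000.00 ÷ 0.5012 = ZAR 1,041,500.40
ZAR 1,041,500.40 × 0.03966 = GBP 41,305.91
GBP 41,305.91 × 12.91 = SEK 533,259.24
Profit = SEK 533,259.24 − SEK 522,000.00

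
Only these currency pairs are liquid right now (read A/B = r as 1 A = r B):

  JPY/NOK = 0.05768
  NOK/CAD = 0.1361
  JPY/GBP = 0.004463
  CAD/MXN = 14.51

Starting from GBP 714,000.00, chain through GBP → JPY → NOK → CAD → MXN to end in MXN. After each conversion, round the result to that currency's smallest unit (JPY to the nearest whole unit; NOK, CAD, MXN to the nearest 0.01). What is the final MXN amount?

MXN 18,223,093.91

GBP 714,000.00 ÷ 0.004463 = JPY 159,982,075
JPY 159,982,075 × 0.05768 = NOK 9,227,766.09
NOK 9,227,766.09 × 0.1361 = CAD 1,255,898.96
CAD 1,255,898.96 × 14.51 = MXN 18,223,093.91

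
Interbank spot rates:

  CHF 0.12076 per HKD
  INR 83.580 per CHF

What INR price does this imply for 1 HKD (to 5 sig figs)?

1 HKD × 0.12076 = 0.12076 CHF
0.12076 CHF × 83.580 = 10.0931 INR

HKD/INR = 10.093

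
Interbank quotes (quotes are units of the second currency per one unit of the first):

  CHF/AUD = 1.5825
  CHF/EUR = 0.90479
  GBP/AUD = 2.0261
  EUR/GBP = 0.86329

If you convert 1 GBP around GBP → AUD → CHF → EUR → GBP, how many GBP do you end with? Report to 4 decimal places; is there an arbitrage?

Around GBP → AUD → CHF → EUR → GBP: 1 × 2.0261 ÷ 1.5825 × 0.90479 × 0.86329 = 1.000050
Product ≈ 1 (deviation 0.005%, within rounding noise).

1.0000 (no arbitrage)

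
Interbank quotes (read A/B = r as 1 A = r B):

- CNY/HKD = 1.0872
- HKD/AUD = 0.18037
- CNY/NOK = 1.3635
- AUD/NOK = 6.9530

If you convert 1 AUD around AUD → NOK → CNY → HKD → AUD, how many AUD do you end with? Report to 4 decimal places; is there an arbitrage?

Around AUD → NOK → CNY → HKD → AUD: 1 × 6.9530 ÷ 1.3635 × 1.0872 × 0.18037 = 0.999979
Product ≈ 1 (deviation 0.002%, within rounding noise).

1.0000 (no arbitrage)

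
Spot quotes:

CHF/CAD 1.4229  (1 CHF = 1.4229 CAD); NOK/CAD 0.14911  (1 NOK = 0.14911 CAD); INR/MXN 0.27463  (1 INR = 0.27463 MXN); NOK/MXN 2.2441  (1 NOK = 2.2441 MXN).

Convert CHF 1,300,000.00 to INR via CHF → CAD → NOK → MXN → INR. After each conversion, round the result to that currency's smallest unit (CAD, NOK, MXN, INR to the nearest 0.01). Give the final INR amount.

INR 101,369,006.59

CHF 1,300,000.00 × 1.4229 = CAD 1,849,770.00
CAD 1,849,770.00 ÷ 0.14911 = NOK 12,405,405.41
NOK 12,405,405.41 × 2.2441 = MXN 27,838,970.28
MXN 27,838,970.28 ÷ 0.27463 = INR 101,369,006.59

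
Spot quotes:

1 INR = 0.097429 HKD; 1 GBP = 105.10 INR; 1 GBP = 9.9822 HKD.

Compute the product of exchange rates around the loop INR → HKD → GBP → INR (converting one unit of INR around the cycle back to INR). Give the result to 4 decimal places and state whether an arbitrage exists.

Around INR → HKD → GBP → INR: 1 × 0.097429 ÷ 9.9822 × 105.10 = 1.025805
Product > 1; profitable direction is INR → HKD → GBP → INR.

1.0258 (arbitrage exists)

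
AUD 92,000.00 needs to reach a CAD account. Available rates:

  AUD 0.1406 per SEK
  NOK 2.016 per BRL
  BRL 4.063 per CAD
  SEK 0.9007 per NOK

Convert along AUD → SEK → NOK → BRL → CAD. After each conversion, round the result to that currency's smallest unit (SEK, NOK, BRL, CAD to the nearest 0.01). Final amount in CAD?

CAD 88,692.11

AUD 92,000.00 ÷ 0.1406 = SEK 654,338.55
SEK 654,338.55 ÷ 0.9007 = NOK 726,477.80
NOK 726,477.80 ÷ 2.016 = BRL 360,356.05
BRL 360,356.05 ÷ 4.063 = CAD 88,692.11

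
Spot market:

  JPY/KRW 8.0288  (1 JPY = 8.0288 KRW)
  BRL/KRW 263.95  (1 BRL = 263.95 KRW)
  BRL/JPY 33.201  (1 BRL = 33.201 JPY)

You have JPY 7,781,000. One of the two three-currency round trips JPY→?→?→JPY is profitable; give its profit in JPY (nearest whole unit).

Profit: JPY 77,064

Profitable loop is JPY → KRW → BRL → JPY:
JPY 7,781,000 × 8.0288 = KRW 62,472,093
KRW 62,472,093 ÷ 263.95 = BRL 236,681.54
BRL 236,681.54 × 33.201 = JPY 7,858,064
Profit = JPY 7,858,064 − JPY 7,781,000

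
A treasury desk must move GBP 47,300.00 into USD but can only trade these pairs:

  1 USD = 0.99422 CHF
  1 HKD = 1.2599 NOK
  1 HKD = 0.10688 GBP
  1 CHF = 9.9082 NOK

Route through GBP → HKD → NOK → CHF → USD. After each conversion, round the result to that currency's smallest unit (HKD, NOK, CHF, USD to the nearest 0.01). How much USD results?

GBP 47,300.00 ÷ 0.10688 = HKD 442,552.40
HKD 442,552.40 × 1.2599 = NOK 557,571.77
NOK 557,571.77 ÷ 9.9082 = CHF 56,273.77
CHF 56,273.77 ÷ 0.99422 = USD 56,600.92

USD 56,600.92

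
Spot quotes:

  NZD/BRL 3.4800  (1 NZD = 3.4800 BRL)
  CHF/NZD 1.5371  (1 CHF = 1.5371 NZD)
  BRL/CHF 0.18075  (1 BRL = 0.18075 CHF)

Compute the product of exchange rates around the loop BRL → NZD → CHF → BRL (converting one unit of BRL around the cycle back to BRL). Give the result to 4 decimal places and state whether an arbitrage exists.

Around BRL → NZD → CHF → BRL: 1 ÷ 3.4800 ÷ 1.5371 ÷ 0.18075 = 1.034285
Product > 1; profitable direction is BRL → NZD → CHF → BRL.

1.0343 (arbitrage exists)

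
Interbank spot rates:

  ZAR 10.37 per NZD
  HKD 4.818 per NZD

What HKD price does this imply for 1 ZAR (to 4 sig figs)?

ZAR/HKD = 0.4646

1 ZAR ÷ 10.37 = 0.096432 NZD
0.096432 NZD × 4.818 = 0.464609 HKD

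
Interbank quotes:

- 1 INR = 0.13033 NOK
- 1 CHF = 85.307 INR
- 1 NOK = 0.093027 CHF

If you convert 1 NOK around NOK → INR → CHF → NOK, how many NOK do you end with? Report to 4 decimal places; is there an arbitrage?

0.9669 (arbitrage exists)

Around NOK → INR → CHF → NOK: 1 ÷ 0.13033 ÷ 85.307 ÷ 0.093027 = 0.966856
Product < 1; profitable direction is NOK → CHF → INR → NOK.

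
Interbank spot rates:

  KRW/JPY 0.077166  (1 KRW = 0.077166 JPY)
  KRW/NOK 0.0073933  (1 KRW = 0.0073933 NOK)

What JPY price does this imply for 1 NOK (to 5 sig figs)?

NOK/JPY = 10.437

1 NOK ÷ 0.0073933 = 135.258 KRW
135.258 KRW × 0.077166 = 10.4373 JPY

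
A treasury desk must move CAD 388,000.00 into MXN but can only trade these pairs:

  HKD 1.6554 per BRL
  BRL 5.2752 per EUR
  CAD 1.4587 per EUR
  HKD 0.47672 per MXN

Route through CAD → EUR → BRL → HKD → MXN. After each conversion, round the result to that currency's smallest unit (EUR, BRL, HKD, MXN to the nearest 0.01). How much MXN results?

CAD 388,000.00 ÷ 1.4587 = EUR 265,990.27
EUR 265,990.27 × 5.2752 = BRL 1,403,151.87
BRL 1,403,151.87 × 1.6554 = HKD 2,322,777.61
HKD 2,322,777.61 ÷ 0.47672 = MXN 4,872,414.86

MXN 4,872,414.86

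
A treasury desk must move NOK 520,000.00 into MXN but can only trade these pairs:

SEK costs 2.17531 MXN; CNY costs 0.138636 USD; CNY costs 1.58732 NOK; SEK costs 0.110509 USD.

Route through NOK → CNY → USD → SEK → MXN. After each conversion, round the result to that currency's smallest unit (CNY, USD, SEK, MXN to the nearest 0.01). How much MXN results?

MXN 894,001.83

NOK 520,000.00 ÷ 1.58732 = CNY 327,596.20
CNY 327,596.20 × 0.138636 = USD 45,416.63
USD 45,416.63 ÷ 0.110509 = SEK 410,976.75
SEK 410,976.75 × 2.17531 = MXN 894,001.83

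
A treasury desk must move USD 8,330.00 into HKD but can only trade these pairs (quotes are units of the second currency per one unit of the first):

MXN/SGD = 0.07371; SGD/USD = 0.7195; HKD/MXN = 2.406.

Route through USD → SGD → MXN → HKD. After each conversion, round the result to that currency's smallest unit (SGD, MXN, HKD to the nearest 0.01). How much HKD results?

HKD 65,281.78

USD 8,330.00 ÷ 0.7195 = SGD 11,577.48
SGD 11,577.48 ÷ 0.07371 = MXN 157,067.97
MXN 157,067.97 ÷ 2.406 = HKD 65,281.78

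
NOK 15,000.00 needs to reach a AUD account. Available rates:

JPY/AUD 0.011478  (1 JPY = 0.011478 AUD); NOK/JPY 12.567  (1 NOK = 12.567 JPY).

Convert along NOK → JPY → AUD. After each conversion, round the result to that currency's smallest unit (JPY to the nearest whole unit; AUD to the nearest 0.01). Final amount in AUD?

NOK 15,000.00 × 12.567 = JPY 188,505
JPY 188,505 × 0.011478 = AUD 2,163.66

AUD 2,163.66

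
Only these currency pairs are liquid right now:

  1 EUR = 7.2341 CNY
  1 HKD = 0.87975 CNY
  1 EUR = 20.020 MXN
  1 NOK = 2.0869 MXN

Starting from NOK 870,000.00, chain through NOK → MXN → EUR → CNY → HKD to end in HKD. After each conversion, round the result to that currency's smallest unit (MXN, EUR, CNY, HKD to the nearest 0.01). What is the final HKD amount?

HKD 745,730.74

NOK 870,000.00 × 2.0869 = MXN 1,815,603.00
MXN 1,815,603.00 ÷ 20.020 = EUR 90,689.46
EUR 90,689.46 × 7.2341 = CNY 656,056.62
CNY 656,056.62 ÷ 0.87975 = HKD 745,730.74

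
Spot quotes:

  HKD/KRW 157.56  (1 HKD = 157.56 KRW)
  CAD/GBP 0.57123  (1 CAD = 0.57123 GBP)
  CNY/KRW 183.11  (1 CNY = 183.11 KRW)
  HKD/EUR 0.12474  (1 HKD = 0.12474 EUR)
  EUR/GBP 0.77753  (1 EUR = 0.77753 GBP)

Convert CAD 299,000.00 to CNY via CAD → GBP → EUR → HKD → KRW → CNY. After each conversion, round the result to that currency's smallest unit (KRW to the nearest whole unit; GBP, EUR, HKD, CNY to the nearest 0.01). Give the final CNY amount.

CAD 299,000.00 × 0.57123 = GBP 170,797.77
GBP 170,797.77 ÷ 0.77753 = EUR 219,667.11
EUR 219,667.11 ÷ 0.12474 = HKD 1,760,999.76
HKD 1,760,999.76 × 157.56 = KRW 277,463,122
KRW 277,463,122 ÷ 183.11 = CNY 1,515,281.10

CNY 1,515,281.10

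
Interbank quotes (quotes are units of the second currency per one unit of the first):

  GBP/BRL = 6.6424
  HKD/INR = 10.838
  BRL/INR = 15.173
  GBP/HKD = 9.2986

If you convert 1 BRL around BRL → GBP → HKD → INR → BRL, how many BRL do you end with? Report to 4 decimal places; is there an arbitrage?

0.9999 (no arbitrage)

Around BRL → GBP → HKD → INR → BRL: 1 ÷ 6.6424 × 9.2986 × 10.838 ÷ 15.173 = 0.999931
Product ≈ 1 (deviation 0.007%, within rounding noise).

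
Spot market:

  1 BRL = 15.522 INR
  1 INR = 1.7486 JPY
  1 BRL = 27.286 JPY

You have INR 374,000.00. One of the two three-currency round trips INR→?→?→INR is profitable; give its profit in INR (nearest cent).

Profitable loop is INR → BRL → JPY → INR:
INR 374,000.00 ÷ 15.522 = BRL 24,094.83
BRL 24,094.83 × 27.286 = JPY 657,452
JPY 657,452 ÷ 1.7486 = INR 375,987.43
Profit = INR 375,987.43 − INR 374,000.00

Profit: INR 1,987.43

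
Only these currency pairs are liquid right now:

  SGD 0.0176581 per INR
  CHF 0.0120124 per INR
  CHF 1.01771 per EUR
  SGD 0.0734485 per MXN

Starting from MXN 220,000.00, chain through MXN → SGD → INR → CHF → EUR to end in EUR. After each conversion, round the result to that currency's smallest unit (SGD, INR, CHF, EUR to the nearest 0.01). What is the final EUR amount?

EUR 10,801.08

MXN 220,000.00 × 0.0734485 = SGD 16,158.67
SGD 16,158.67 ÷ 0.0176581 = INR 915,085.43
INR 915,085.43 × 0.0120124 = CHF 10,992.37
CHF 10,992.37 ÷ 1.01771 = EUR 10,801.08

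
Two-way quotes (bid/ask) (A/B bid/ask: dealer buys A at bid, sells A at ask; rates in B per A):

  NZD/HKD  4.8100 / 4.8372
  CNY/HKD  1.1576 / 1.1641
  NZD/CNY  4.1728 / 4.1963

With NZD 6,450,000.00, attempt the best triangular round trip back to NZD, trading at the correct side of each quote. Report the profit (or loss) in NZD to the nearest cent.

Best loop NZD → CNY → HKD → NZD:
NZD 6,450,000.00 × 4.1728 (sell NZD at bid) = CNY 26,914,560.00
CNY 26,914,560.00 × 1.1576 (sell CNY at bid) = HKD 31,156,294.66
HKD 31,156,294.66 ÷ 4.8372 (buy NZD at ask) = NZD 6,440,977.15

Net result: NZD -9,022.85 (no profitable arbitrage after spreads)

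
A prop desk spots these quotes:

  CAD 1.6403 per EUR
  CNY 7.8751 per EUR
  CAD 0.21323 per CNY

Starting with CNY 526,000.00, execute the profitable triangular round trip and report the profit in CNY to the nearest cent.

Profit: CNY 12,476.61

Profitable loop is CNY → CAD → EUR → CNY:
CNY 526,000.00 × 0.21323 = CAD 112,158.98
CAD 112,158.98 ÷ 1.6403 = EUR 68,377.11
EUR 68,377.11 × 7.8751 = CNY 538,476.61
Profit = CNY 538,476.61 − CNY 526,000.00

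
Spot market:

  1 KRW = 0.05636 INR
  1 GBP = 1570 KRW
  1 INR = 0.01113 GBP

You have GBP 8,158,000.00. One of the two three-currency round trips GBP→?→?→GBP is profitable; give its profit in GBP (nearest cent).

Profitable loop is GBP → INR → KRW → GBP:
GBP 8,158,000.00 ÷ 0.01113 = INR 732,973,944.29
INR 732,973,944.29 ÷ 0.05636 = KRW 13,005,215,477
KRW 13,005,215,477 ÷ 1570 = GBP 8,283,576.74
Profit = GBP 8,283,576.74 − GBP 8,158,000.00

Profit: GBP 125,576.74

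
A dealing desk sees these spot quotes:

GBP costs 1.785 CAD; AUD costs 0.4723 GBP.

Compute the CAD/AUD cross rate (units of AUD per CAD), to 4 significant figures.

CAD/AUD = 1.186

1 CAD ÷ 1.785 = 0.560224 GBP
0.560224 GBP ÷ 0.4723 = 1.18616 AUD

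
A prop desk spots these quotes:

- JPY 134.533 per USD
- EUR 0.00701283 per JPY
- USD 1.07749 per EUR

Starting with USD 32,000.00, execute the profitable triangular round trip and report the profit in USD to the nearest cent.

Profitable loop is USD → JPY → EUR → USD:
USD 32,000.00 × 134.533 = JPY 4,305,056
JPY 4,305,056 × 0.00701283 = EUR 30,190.63
EUR 30,190.63 × 1.07749 = USD 32,530.10
Profit = USD 32,530.10 − USD 32,000.00

Profit: USD 530.10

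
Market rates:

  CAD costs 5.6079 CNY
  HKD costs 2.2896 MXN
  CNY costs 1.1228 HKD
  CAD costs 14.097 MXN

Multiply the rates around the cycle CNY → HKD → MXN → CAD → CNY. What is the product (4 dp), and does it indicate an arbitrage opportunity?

1.0227 (arbitrage exists)

Around CNY → HKD → MXN → CAD → CNY: 1 × 1.1228 × 2.2896 ÷ 14.097 × 5.6079 = 1.022670
Product > 1; profitable direction is CNY → HKD → MXN → CAD → CNY.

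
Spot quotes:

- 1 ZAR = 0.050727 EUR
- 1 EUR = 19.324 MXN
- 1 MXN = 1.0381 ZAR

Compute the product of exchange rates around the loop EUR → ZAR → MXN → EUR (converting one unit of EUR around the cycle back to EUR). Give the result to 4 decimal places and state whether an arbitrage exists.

Around EUR → ZAR → MXN → EUR: 1 ÷ 0.050727 ÷ 1.0381 ÷ 19.324 = 0.982708
Product < 1; profitable direction is EUR → MXN → ZAR → EUR.

0.9827 (arbitrage exists)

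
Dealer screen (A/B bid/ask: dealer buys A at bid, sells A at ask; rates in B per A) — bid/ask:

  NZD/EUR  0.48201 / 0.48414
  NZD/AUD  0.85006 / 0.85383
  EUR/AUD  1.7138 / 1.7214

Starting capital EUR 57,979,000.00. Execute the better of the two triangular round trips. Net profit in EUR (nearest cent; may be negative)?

Net profit: EUR 1,159,123.07

Best loop EUR → NZD → AUD → EUR:
EUR 57,979,000.00 ÷ 0.48414 (buy NZD at ask) = NZD 119,756,681.95
NZD 119,756,681.95 × 0.85006 (sell NZD at bid) = AUD 101,800,365.06
AUD 101,800,365.06 ÷ 1.7214 (buy EUR at ask) = EUR 59,138,123.07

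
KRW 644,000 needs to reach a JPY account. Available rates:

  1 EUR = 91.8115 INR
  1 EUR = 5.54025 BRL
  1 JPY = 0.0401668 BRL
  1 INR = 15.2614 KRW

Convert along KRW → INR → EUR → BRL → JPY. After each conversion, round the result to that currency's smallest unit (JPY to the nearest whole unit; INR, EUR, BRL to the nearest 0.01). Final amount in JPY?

KRW 644,000 ÷ 15.2614 = INR 42,197.96
INR 42,197.96 ÷ 91.8115 = EUR 459.62
EUR 459.62 × 5.54025 = BRL 2,546.41
BRL 2,546.41 ÷ 0.0401668 = JPY 63,396

JPY 63,396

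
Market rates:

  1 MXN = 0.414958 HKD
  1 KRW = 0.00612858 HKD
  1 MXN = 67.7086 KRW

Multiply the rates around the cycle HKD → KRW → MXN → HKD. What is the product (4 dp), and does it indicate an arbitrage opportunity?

Around HKD → KRW → MXN → HKD: 1 ÷ 0.00612858 ÷ 67.7086 × 0.414958 = 1.000001
Product ≈ 1 (deviation 0.000%, within rounding noise).

1.0000 (no arbitrage)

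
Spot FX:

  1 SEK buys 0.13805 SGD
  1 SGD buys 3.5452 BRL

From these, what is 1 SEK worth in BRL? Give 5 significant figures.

SEK/BRL = 0.48941

1 SEK × 0.13805 = 0.13805 SGD
0.13805 SGD × 3.5452 = 0.489415 BRL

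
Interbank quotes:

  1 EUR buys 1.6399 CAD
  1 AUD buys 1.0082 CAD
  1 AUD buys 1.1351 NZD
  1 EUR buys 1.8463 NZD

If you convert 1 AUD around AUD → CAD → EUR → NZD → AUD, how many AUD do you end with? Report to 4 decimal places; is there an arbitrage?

Around AUD → CAD → EUR → NZD → AUD: 1 × 1.0082 ÷ 1.6399 × 1.8463 ÷ 1.1351 = 0.999994
Product ≈ 1 (deviation 0.001%, within rounding noise).

1.0000 (no arbitrage)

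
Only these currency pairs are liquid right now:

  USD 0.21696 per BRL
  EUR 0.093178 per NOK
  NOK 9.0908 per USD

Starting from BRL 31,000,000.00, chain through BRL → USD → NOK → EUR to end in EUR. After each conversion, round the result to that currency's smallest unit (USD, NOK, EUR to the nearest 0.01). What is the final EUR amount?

EUR 5,697,139.50

BRL 31,000,000.00 × 0.21696 = USD 6,725,760.00
USD 6,725,760.00 × 9.0908 = NOK 61,142,539.01
NOK 61,142,539.01 × 0.093178 = EUR 5,697,139.50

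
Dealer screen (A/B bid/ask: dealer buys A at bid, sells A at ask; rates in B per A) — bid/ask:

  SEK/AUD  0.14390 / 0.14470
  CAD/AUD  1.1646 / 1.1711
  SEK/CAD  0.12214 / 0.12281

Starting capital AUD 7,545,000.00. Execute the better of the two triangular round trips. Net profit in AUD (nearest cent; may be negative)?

Net profit: AUD 4,050.41

Best loop AUD → CAD → SEK → AUD:
AUD 7,545,000.00 ÷ 1.1711 (buy CAD at ask) = CAD 6,442,660.75
CAD 6,442,660.75 ÷ 0.12281 (buy SEK at ask) = SEK 52,460,392.04
SEK 52,460,392.04 × 0.14390 (sell SEK at bid) = AUD 7,549,050.41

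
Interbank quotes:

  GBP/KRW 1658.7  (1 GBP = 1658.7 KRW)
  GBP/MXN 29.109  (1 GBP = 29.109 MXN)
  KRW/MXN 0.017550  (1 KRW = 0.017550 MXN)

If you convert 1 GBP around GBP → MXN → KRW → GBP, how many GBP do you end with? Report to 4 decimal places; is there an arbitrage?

Around GBP → MXN → KRW → GBP: 1 × 29.109 ÷ 0.017550 ÷ 1658.7 = 0.999959
Product ≈ 1 (deviation 0.004%, within rounding noise).

1.0000 (no arbitrage)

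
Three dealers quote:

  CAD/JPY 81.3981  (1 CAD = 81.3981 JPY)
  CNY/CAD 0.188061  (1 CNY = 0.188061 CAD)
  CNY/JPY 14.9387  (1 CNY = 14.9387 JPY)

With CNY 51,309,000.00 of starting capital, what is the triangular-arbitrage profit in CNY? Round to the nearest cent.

Profit: CNY 1,267,751.99

Profitable loop is CNY → CAD → JPY → CNY:
CNY 51,309,000.00 × 0.188061 = CAD 9,649,221.85
CAD 9,649,221.85 × 81.3981 = JPY 785,428,325
JPY 785,428,325 ÷ 14.9387 = CNY 52,576,751.99
Profit = CNY 52,576,751.99 − CNY 51,309,000.00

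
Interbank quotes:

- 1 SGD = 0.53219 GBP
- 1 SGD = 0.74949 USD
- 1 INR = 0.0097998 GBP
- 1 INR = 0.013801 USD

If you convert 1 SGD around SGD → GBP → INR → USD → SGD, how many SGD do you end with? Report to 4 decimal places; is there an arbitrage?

Around SGD → GBP → INR → USD → SGD: 1 × 0.53219 ÷ 0.0097998 × 0.013801 ÷ 0.74949 = 0.999987
Product ≈ 1 (deviation 0.001%, within rounding noise).

1.0000 (no arbitrage)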